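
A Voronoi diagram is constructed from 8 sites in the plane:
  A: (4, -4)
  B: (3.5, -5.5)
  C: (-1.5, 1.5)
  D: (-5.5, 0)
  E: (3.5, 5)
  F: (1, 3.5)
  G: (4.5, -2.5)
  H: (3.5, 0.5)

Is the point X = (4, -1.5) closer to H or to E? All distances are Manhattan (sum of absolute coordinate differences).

H

d(X,H) = |4−3.5| + |-1.5−0.5| = 0.5 + 2 = 2.5
d(X,E) = |4−3.5| + |-1.5−5| = 0.5 + 6.5 = 7
2.5 < 7, so H is closer.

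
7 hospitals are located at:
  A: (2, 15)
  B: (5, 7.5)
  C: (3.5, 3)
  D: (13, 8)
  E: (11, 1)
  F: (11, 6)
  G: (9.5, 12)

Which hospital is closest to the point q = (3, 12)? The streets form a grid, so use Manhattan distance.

d(q,A) = 1 + 3 = 4
d(q,B) = 2 + 4.5 = 6.5
d(q,C) = 0.5 + 9 = 9.5
d(q,D) = 10 + 4 = 14
d(q,E) = 8 + 11 = 19
d(q,F) = 8 + 6 = 14
d(q,G) = 6.5 + 0 = 6.5
The smallest is to A, so q lies in the Voronoi region of A.

A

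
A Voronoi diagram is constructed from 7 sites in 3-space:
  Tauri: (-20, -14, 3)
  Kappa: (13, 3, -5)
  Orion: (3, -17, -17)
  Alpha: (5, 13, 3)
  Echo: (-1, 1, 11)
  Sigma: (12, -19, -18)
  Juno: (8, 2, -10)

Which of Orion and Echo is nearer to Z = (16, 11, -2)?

Compare squared distances:
d²(Z, Orion) = (16−3)² + (11−(-17))² + (-2−(-17))² = 169 + 784 + 225 = 1178
d²(Z, Echo) = (16−(-1))² + (11−1)² + (-2−11)² = 289 + 100 + 169 = 558
1178 > 558, so Echo is closer.

Echo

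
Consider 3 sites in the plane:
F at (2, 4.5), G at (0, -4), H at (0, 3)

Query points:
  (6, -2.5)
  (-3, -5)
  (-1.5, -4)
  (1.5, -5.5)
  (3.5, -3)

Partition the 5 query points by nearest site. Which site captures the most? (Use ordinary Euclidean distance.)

G

(6, -2.5) — d² to each: F:65, G:38.25, H:66.25 → nearest is G
(-3, -5) — d² to each: F:115.25, G:10, H:73 → nearest is G
(-1.5, -4) — d² to each: F:84.5, G:2.25, H:51.25 → nearest is G
(1.5, -5.5) — d² to each: F:100.25, G:4.5, H:74.5 → nearest is G
(3.5, -3) — d² to each: F:58.5, G:13.25, H:48.25 → nearest is G
Tally — G:5. G captures the most (5).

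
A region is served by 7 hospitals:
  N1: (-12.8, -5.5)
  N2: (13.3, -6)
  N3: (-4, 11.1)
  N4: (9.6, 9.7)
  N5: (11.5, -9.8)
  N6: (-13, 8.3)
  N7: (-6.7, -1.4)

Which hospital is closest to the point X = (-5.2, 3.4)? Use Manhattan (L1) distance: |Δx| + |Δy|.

N7

d(X,N1) = |-5.2−(-12.8)| + |3.4−(-5.5)| = 7.6 + 8.9 = 16.5
d(X,N2) = |-5.2−13.3| + |3.4−(-6)| = 18.5 + 9.4 = 27.9
d(X,N3) = |-5.2−(-4)| + |3.4−11.1| = 1.2 + 7.7 = 8.9
d(X,N4) = |-5.2−9.6| + |3.4−9.7| = 14.8 + 6.3 = 21.1
d(X,N5) = |-5.2−11.5| + |3.4−(-9.8)| = 16.7 + 13.2 = 29.9
d(X,N6) = |-5.2−(-13)| + |3.4−8.3| = 7.8 + 4.9 = 12.7
d(X,N7) = |-5.2−(-6.7)| + |3.4−(-1.4)| = 1.5 + 4.8 = 6.3
The smallest is to N7, so X lies in the Voronoi region of N7.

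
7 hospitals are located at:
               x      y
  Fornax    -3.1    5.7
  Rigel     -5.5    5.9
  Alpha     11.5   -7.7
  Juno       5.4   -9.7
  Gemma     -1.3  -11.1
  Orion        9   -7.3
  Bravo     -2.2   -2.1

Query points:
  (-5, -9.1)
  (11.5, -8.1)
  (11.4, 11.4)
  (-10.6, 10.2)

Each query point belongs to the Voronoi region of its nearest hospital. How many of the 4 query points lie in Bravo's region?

0

(-5, -9.1) — d² to each: Fornax:222.65, Rigel:225.25, Alpha:274.21, Juno:108.52, Gemma:17.69, Orion:199.24, Bravo:56.84 → nearest is Gemma
(11.5, -8.1) — d² to each: Fornax:403.6, Rigel:485, Alpha:0.16, Juno:39.77, Gemma:172.84, Orion:6.89, Bravo:223.69 → nearest is Alpha
(11.4, 11.4) — d² to each: Fornax:242.74, Rigel:315.86, Alpha:364.82, Juno:481.21, Gemma:667.54, Orion:355.45, Bravo:367.21 → nearest is Fornax
(-10.6, 10.2) — d² to each: Fornax:76.5, Rigel:44.5, Alpha:808.82, Juno:652.01, Gemma:540.18, Orion:690.41, Bravo:221.85 → nearest is Rigel
0 of the 4 points have Bravo as nearest.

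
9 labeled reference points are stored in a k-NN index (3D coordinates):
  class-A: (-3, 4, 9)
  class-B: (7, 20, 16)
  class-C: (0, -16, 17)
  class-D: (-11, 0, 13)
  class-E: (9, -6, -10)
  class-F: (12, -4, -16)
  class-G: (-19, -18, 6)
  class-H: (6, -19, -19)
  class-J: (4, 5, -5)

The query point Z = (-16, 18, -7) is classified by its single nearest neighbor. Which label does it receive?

class-J

Squared Euclidean distances:
d²(Z, class-A) = 169 + 196 + 256 = 621
d²(Z, class-B) = 529 + 4 + 529 = 1062
d²(Z, class-C) = 256 + 1156 + 576 = 1988
d²(Z, class-D) = 25 + 324 + 400 = 749
d²(Z, class-E) = 625 + 576 + 9 = 1210
d²(Z, class-F) = 784 + 484 + 81 = 1349
d²(Z, class-G) = 9 + 1296 + 169 = 1474
d²(Z, class-H) = 484 + 1369 + 144 = 1997
d²(Z, class-J) = 400 + 169 + 4 = 573
class-J is nearest.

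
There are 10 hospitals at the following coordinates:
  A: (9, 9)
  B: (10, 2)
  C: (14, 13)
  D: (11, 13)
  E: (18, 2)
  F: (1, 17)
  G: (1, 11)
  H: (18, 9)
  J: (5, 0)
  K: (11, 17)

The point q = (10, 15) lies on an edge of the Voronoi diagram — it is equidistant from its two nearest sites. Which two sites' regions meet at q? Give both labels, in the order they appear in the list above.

D and K

Squared distances from q to each site:
|qA|² = 1 + 36 = 37
|qB|² = 0 + 169 = 169
|qC|² = 16 + 4 = 20
|qD|² = 1 + 4 = 5
|qE|² = 64 + 169 = 233
|qF|² = 81 + 4 = 85
|qG|² = 81 + 16 = 97
|qH|² = 64 + 36 = 100
|qJ|² = 25 + 225 = 250
|qK|² = 1 + 4 = 5
q is equidistant from D and K (both at squared distance 5), and every other site is strictly farther — so q lies on the D–K Voronoi edge.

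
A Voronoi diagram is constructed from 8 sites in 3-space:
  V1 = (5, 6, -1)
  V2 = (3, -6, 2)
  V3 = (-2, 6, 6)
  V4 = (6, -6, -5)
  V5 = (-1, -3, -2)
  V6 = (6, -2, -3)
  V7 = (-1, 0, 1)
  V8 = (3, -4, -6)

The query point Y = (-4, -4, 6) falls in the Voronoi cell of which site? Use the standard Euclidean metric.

V7

Since √ is increasing, it suffices to compare squared distances:
|YV1|² = (-4−5)² + (-4−6)² + (6−(-1))² = 81 + 100 + 49 = 230
|YV2|² = (-4−3)² + (-4−(-6))² + (6−2)² = 49 + 4 + 16 = 69
|YV3|² = (-4−(-2))² + (-4−6)² + (6−6)² = 4 + 100 + 0 = 104
|YV4|² = (-4−6)² + (-4−(-6))² + (6−(-5))² = 100 + 4 + 121 = 225
|YV5|² = (-4−(-1))² + (-4−(-3))² + (6−(-2))² = 9 + 1 + 64 = 74
|YV6|² = (-4−6)² + (-4−(-2))² + (6−(-3))² = 100 + 4 + 81 = 185
|YV7|² = (-4−(-1))² + (-4−0)² + (6−1)² = 9 + 16 + 25 = 50
|YV8|² = (-4−3)² + (-4−(-4))² + (6−(-6))² = 49 + 0 + 144 = 193
The smallest is to V7, so Y lies in the Voronoi region of V7.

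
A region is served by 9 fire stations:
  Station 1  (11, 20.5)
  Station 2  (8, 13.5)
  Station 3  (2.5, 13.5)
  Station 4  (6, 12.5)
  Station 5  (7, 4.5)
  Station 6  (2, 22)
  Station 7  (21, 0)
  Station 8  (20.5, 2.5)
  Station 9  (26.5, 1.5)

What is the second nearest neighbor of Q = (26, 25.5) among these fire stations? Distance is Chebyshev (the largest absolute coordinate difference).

Station 2

d(Q, Station 1) = max(15, 5) = 15
d(Q, Station 2) = max(18, 12) = 18
d(Q, Station 3) = max(23.5, 12) = 23.5
d(Q, Station 4) = max(20, 13) = 20
d(Q, Station 5) = max(19, 21) = 21
d(Q, Station 6) = max(24, 3.5) = 24
d(Q, Station 7) = max(5, 25.5) = 25.5
d(Q, Station 8) = max(5.5, 23) = 23
d(Q, Station 9) = max(0.5, 24) = 24
Sorted ascending: Station 1, Station 2, Station 4, … — the second-nearest is Station 2.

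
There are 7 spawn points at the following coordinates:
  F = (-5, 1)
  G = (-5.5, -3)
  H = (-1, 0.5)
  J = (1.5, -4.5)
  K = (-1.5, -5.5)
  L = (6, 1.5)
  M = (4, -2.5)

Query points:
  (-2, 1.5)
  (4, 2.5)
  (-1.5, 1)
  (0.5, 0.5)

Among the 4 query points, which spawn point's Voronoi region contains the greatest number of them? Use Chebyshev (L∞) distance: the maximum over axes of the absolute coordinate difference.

(-2, 1.5) — d to each: F:3, G:4.5, H:1, J:6, K:7, L:8, M:6 → nearest is H
(4, 2.5) — d to each: F:9, G:9.5, H:5, J:7, K:8, L:2, M:5 → nearest is L
(-1.5, 1) — d to each: F:3.5, G:4, H:0.5, J:5.5, K:6.5, L:7.5, M:5.5 → nearest is H
(0.5, 0.5) — d to each: F:5.5, G:6, H:1.5, J:5, K:6, L:5.5, M:3.5 → nearest is H
Tally — H:3, L:1. H captures the most (3).

H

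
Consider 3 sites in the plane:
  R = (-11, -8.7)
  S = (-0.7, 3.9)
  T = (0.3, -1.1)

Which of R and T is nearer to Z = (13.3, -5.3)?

Compare squared distances:
|ZR|² = (13.3−(-11))² + (-5.3−(-8.7))² = 590.49 + 11.56 = 602.05
|ZT|² = (13.3−0.3)² + (-5.3−(-1.1))² = 169 + 17.64 = 186.64
602.05 > 186.64, so T is closer.

T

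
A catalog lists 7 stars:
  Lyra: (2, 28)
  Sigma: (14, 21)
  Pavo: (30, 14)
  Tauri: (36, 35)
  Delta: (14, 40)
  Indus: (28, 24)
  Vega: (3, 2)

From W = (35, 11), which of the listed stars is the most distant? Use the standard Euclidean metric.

Lyra

Squared Euclidean distances:
d²(W, Lyra) = (35−2)² + (11−28)² = 1089 + 289 = 1378
d²(W, Sigma) = (35−14)² + (11−21)² = 441 + 100 = 541
d²(W, Pavo) = (35−30)² + (11−14)² = 25 + 9 = 34
d²(W, Tauri) = (35−36)² + (11−35)² = 1 + 576 = 577
d²(W, Delta) = (35−14)² + (11−40)² = 441 + 841 = 1282
d²(W, Indus) = (35−28)² + (11−24)² = 49 + 169 = 218
d²(W, Vega) = (35−3)² + (11−2)² = 1024 + 81 = 1105
The largest is to Lyra.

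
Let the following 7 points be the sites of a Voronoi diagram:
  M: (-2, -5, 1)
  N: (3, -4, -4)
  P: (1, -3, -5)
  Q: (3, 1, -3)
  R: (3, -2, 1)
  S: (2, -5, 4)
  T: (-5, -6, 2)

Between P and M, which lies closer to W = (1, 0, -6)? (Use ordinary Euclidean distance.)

P

Compare squared distances:
|WP|² = (1−1)² + (0−(-3))² + (-6−(-5))² = 0 + 9 + 1 = 10
|WM|² = (1−(-2))² + (0−(-5))² + (-6−1)² = 9 + 25 + 49 = 83
10 < 83, so P is closer.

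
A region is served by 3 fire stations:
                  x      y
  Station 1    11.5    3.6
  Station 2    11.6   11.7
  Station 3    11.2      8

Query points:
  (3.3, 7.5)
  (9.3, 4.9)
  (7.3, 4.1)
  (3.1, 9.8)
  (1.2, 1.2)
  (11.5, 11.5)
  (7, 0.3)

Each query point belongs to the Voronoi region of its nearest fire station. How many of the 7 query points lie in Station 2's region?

1

(3.3, 7.5) — d² to each: Station 1:82.45, Station 2:86.53, Station 3:62.66 → nearest is Station 3
(9.3, 4.9) — d² to each: Station 1:6.53, Station 2:51.53, Station 3:13.22 → nearest is Station 1
(7.3, 4.1) — d² to each: Station 1:17.89, Station 2:76.25, Station 3:30.42 → nearest is Station 1
(3.1, 9.8) — d² to each: Station 1:109, Station 2:75.86, Station 3:68.85 → nearest is Station 3
(1.2, 1.2) — d² to each: Station 1:111.85, Station 2:218.41, Station 3:146.24 → nearest is Station 1
(11.5, 11.5) — d² to each: Station 1:62.41, Station 2:0.05, Station 3:12.34 → nearest is Station 2
(7, 0.3) — d² to each: Station 1:31.14, Station 2:151.12, Station 3:76.93 → nearest is Station 1
1 of the 7 points has Station 2 as nearest.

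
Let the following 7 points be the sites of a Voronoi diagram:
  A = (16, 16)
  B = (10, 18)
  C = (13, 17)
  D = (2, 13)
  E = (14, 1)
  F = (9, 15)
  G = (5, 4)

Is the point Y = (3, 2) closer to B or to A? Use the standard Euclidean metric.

B

Compare squared distances:
|YB|² = (3−10)² + (2−18)² = 49 + 256 = 305
|YA|² = (3−16)² + (2−16)² = 169 + 196 = 365
305 < 365, so B is closer.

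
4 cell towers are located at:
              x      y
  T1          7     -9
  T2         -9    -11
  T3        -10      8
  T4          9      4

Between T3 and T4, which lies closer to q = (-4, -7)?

T3

Compare squared distances:
|qT3|² = (-4−(-10))² + (-7−8)² = 36 + 225 = 261
|qT4|² = (-4−9)² + (-7−4)² = 169 + 121 = 290
261 < 290, so T3 is closer.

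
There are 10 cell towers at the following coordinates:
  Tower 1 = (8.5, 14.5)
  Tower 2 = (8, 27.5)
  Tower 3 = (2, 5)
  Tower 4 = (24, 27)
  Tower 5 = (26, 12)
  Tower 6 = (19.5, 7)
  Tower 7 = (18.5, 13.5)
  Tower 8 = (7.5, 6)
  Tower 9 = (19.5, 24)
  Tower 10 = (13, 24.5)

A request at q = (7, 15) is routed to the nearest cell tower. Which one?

Since √ is increasing, it suffices to compare squared distances:
d²(q, Tower 1) = (7−8.5)² + (15−14.5)² = 2.25 + 0.25 = 2.5
d²(q, Tower 2) = (7−8)² + (15−27.5)² = 1 + 156.25 = 157.25
d²(q, Tower 3) = (7−2)² + (15−5)² = 25 + 100 = 125
d²(q, Tower 4) = (7−24)² + (15−27)² = 289 + 144 = 433
d²(q, Tower 5) = (7−26)² + (15−12)² = 361 + 9 = 370
d²(q, Tower 6) = (7−19.5)² + (15−7)² = 156.25 + 64 = 220.25
d²(q, Tower 7) = (7−18.5)² + (15−13.5)² = 132.25 + 2.25 = 134.5
d²(q, Tower 8) = (7−7.5)² + (15−6)² = 0.25 + 81 = 81.25
d²(q, Tower 9) = (7−19.5)² + (15−24)² = 156.25 + 81 = 237.25
d²(q, Tower 10) = (7−13)² + (15−24.5)² = 36 + 90.25 = 126.25
The smallest is to Tower 1, so q lies in the Voronoi region of Tower 1.

Tower 1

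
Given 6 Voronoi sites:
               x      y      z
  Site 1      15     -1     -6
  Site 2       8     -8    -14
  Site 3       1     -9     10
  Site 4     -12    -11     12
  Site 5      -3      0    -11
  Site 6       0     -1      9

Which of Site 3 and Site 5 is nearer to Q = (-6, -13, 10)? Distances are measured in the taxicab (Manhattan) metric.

d(Q, Site 3) = |-6−1| + |-13−(-9)| + |10−10| = 7 + 4 + 0 = 11
d(Q, Site 5) = |-6−(-3)| + |-13−0| + |10−(-11)| = 3 + 13 + 21 = 37
11 < 37, so Site 3 is closer.

Site 3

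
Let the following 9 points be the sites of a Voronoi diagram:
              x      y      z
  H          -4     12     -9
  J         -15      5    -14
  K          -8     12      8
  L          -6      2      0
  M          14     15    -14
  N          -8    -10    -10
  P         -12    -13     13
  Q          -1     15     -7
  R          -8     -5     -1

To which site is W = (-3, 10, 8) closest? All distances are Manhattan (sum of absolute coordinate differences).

d(W,H) = 1 + 2 + 17 = 20
d(W,J) = 12 + 5 + 22 = 39
d(W,K) = 5 + 2 + 0 = 7
d(W,L) = 3 + 8 + 8 = 19
d(W,M) = 17 + 5 + 22 = 44
d(W,N) = 5 + 20 + 18 = 43
d(W,P) = 9 + 23 + 5 = 37
d(W,Q) = 2 + 5 + 15 = 22
d(W,R) = 5 + 15 + 9 = 29
K is nearest.

K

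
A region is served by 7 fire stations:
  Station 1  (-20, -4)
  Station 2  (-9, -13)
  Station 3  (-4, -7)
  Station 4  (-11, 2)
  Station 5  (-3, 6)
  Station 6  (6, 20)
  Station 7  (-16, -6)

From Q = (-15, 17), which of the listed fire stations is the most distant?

Compare squared distances (the ordering matches that of the actual distances):
d²(Q, Station 1) = (-15−(-20))² + (17−(-4))² = 25 + 441 = 466
d²(Q, Station 2) = (-15−(-9))² + (17−(-13))² = 36 + 900 = 936
d²(Q, Station 3) = (-15−(-4))² + (17−(-7))² = 121 + 576 = 697
d²(Q, Station 4) = (-15−(-11))² + (17−2)² = 16 + 225 = 241
d²(Q, Station 5) = (-15−(-3))² + (17−6)² = 144 + 121 = 265
d²(Q, Station 6) = (-15−6)² + (17−20)² = 441 + 9 = 450
d²(Q, Station 7) = (-15−(-16))² + (17−(-6))² = 1 + 529 = 530
The largest is to Station 2.

Station 2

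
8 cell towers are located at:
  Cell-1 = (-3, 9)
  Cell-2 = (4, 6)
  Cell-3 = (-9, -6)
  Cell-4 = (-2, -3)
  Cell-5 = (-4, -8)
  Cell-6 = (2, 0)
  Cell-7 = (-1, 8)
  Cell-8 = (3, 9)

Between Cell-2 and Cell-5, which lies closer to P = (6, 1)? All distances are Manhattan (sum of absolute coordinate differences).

d(P, Cell-2) = |6−4| + |1−6| = 2 + 5 = 7
d(P, Cell-5) = |6−(-4)| + |1−(-8)| = 10 + 9 = 19
7 < 19, so Cell-2 is closer.

Cell-2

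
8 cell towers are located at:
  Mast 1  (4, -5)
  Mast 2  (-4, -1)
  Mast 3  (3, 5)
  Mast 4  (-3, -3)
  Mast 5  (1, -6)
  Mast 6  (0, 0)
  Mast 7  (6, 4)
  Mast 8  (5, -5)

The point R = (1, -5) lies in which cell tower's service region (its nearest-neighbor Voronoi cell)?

Compare squared distances (the ordering matches that of the actual distances):
d²(R, Mast 1) = 9 + 0 = 9
d²(R, Mast 2) = 25 + 16 = 41
d²(R, Mast 3) = 4 + 100 = 104
d²(R, Mast 4) = 16 + 4 = 20
d²(R, Mast 5) = 0 + 1 = 1
d²(R, Mast 6) = 1 + 25 = 26
d²(R, Mast 7) = 25 + 81 = 106
d²(R, Mast 8) = 16 + 0 = 16
Minimum is at Mast 5.

Mast 5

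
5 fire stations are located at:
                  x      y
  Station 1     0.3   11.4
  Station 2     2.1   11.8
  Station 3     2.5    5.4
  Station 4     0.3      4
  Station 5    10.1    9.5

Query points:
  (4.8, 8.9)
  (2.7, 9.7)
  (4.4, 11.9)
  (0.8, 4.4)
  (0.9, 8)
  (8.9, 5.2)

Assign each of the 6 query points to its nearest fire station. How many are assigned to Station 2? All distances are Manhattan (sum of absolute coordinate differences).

(4.8, 8.9) — d to each: Station 1:7, Station 2:5.6, Station 3:5.8, Station 4:9.4, Station 5:5.9 → nearest is Station 2
(2.7, 9.7) — d to each: Station 1:4.1, Station 2:2.7, Station 3:4.5, Station 4:8.1, Station 5:7.6 → nearest is Station 2
(4.4, 11.9) — d to each: Station 1:4.6, Station 2:2.4, Station 3:8.4, Station 4:12, Station 5:8.1 → nearest is Station 2
(0.8, 4.4) — d to each: Station 1:7.5, Station 2:8.7, Station 3:2.7, Station 4:0.9, Station 5:14.4 → nearest is Station 4
(0.9, 8) — d to each: Station 1:4, Station 2:5, Station 3:4.2, Station 4:4.6, Station 5:10.7 → nearest is Station 1
(8.9, 5.2) — d to each: Station 1:14.8, Station 2:13.4, Station 3:6.6, Station 4:9.8, Station 5:5.5 → nearest is Station 5
3 of the 6 points have Station 2 as nearest.

3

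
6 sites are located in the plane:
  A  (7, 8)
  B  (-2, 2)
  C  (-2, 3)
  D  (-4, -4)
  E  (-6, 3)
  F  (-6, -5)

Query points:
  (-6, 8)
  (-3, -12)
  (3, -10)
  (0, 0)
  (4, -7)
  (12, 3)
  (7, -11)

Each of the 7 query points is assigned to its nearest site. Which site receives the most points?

(-6, 8) — d² to each: A:169, B:52, C:41, D:148, E:25, F:169 → nearest is E
(-3, -12) — d² to each: A:500, B:197, C:226, D:65, E:234, F:58 → nearest is F
(3, -10) — d² to each: A:340, B:169, C:194, D:85, E:250, F:106 → nearest is D
(0, 0) — d² to each: A:113, B:8, C:13, D:32, E:45, F:61 → nearest is B
(4, -7) — d² to each: A:234, B:117, C:136, D:73, E:200, F:104 → nearest is D
(12, 3) — d² to each: A:50, B:197, C:196, D:305, E:324, F:388 → nearest is A
(7, -11) — d² to each: A:361, B:250, C:277, D:170, E:365, F:205 → nearest is D
Tally — A:1, B:1, D:3, E:1, F:1. D captures the most (3).

D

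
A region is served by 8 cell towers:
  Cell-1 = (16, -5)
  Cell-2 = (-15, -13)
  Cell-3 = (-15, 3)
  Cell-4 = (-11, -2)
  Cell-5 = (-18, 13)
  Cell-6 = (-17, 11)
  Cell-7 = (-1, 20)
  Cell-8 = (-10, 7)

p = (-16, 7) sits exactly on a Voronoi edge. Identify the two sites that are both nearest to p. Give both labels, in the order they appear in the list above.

Squared distances from p to each site:
d²(p, Cell-1) = (-16−16)² + (7−(-5))² = 1024 + 144 = 1168
d²(p, Cell-2) = (-16−(-15))² + (7−(-13))² = 1 + 400 = 401
d²(p, Cell-3) = (-16−(-15))² + (7−3)² = 1 + 16 = 17
d²(p, Cell-4) = (-16−(-11))² + (7−(-2))² = 25 + 81 = 106
d²(p, Cell-5) = (-16−(-18))² + (7−13)² = 4 + 36 = 40
d²(p, Cell-6) = (-16−(-17))² + (7−11)² = 1 + 16 = 17
d²(p, Cell-7) = (-16−(-1))² + (7−20)² = 225 + 169 = 394
d²(p, Cell-8) = (-16−(-10))² + (7−7)² = 36 + 0 = 36
p is equidistant from Cell-3 and Cell-6 (both at squared distance 17), and every other site is strictly farther — so p lies on the Cell-3–Cell-6 Voronoi edge.

Cell-3 and Cell-6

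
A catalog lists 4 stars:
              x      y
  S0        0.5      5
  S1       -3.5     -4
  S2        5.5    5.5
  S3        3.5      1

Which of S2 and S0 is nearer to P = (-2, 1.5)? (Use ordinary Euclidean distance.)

S0

Compare squared distances:
|PS2|² = (-2−5.5)² + (1.5−5.5)² = 56.25 + 16 = 72.25
|PS0|² = (-2−0.5)² + (1.5−5)² = 6.25 + 12.25 = 18.5
72.25 > 18.5, so S0 is closer.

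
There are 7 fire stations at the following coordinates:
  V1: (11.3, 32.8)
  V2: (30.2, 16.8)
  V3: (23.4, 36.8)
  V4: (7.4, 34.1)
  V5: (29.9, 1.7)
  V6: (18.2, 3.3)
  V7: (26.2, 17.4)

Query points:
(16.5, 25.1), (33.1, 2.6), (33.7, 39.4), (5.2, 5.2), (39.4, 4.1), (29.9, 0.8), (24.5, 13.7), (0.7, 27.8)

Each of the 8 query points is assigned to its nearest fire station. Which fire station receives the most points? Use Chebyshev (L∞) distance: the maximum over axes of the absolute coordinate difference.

(16.5, 25.1) — d to each: V1:7.7, V2:13.7, V3:11.7, V4:9.1, V5:23.4, V6:21.8, V7:9.7 → nearest is V1
(33.1, 2.6) — d to each: V1:30.2, V2:14.2, V3:34.2, V4:31.5, V5:3.2, V6:14.9, V7:14.8 → nearest is V5
(33.7, 39.4) — d to each: V1:22.4, V2:22.6, V3:10.3, V4:26.3, V5:37.7, V6:36.1, V7:22 → nearest is V3
(5.2, 5.2) — d to each: V1:27.6, V2:25, V3:31.6, V4:28.9, V5:24.7, V6:13, V7:21 → nearest is V6
(39.4, 4.1) — d to each: V1:28.7, V2:12.7, V3:32.7, V4:32, V5:9.5, V6:21.2, V7:13.3 → nearest is V5
(29.9, 0.8) — d to each: V1:32, V2:16, V3:36, V4:33.3, V5:0.9, V6:11.7, V7:16.6 → nearest is V5
(24.5, 13.7) — d to each: V1:19.1, V2:5.7, V3:23.1, V4:20.4, V5:12, V6:10.4, V7:3.7 → nearest is V7
(0.7, 27.8) — d to each: V1:10.6, V2:29.5, V3:22.7, V4:6.7, V5:29.2, V6:24.5, V7:25.5 → nearest is V4
Tally — V1:1, V3:1, V4:1, V5:3, V6:1, V7:1. V5 captures the most (3).

V5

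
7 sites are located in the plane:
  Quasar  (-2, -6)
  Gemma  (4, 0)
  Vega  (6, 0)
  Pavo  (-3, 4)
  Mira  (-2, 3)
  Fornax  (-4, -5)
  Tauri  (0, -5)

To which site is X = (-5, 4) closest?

Compare squared distances (the ordering matches that of the actual distances):
d²(X, Quasar) = (-5−(-2))² + (4−(-6))² = 9 + 100 = 109
d²(X, Gemma) = (-5−4)² + (4−0)² = 81 + 16 = 97
d²(X, Vega) = (-5−6)² + (4−0)² = 121 + 16 = 137
d²(X, Pavo) = (-5−(-3))² + (4−4)² = 4 + 0 = 4
d²(X, Mira) = (-5−(-2))² + (4−3)² = 9 + 1 = 10
d²(X, Fornax) = (-5−(-4))² + (4−(-5))² = 1 + 81 = 82
d²(X, Tauri) = (-5−0)² + (4−(-5))² = 25 + 81 = 106
Pavo is nearest.

Pavo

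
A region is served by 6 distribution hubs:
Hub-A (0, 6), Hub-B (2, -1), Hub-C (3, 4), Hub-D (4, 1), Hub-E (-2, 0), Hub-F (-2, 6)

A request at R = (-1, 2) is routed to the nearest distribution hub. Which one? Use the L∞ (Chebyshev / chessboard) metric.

d(R, Hub-A) = max(1, 4) = 4
d(R, Hub-B) = max(3, 3) = 3
d(R, Hub-C) = max(4, 2) = 4
d(R, Hub-D) = max(5, 1) = 5
d(R, Hub-E) = max(1, 2) = 2
d(R, Hub-F) = max(1, 4) = 4
The smallest is to Hub-E, so R lies in the Voronoi region of Hub-E.

Hub-E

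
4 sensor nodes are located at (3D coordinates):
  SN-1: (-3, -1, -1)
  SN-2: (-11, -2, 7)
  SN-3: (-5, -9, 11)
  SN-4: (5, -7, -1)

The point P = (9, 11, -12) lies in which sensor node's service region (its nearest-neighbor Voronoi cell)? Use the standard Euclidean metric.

Compare squared distances (the ordering matches that of the actual distances):
d²(P, SN-1) = (9−(-3))² + (11−(-1))² + (-12−(-1))² = 144 + 144 + 121 = 409
d²(P, SN-2) = (9−(-11))² + (11−(-2))² + (-12−7)² = 400 + 169 + 361 = 930
d²(P, SN-3) = (9−(-5))² + (11−(-9))² + (-12−11)² = 196 + 400 + 529 = 1125
d²(P, SN-4) = (9−5)² + (11−(-7))² + (-12−(-1))² = 16 + 324 + 121 = 461
Minimum is at SN-1.

SN-1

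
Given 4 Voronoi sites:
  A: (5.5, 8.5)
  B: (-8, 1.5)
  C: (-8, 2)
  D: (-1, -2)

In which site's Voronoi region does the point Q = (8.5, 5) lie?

A

Squared Euclidean distances:
|QA|² = (8.5−5.5)² + (5−8.5)² = 9 + 12.25 = 21.25
|QB|² = (8.5−(-8))² + (5−1.5)² = 272.25 + 12.25 = 284.5
|QC|² = (8.5−(-8))² + (5−2)² = 272.25 + 9 = 281.25
|QD|² = (8.5−(-1))² + (5−(-2))² = 90.25 + 49 = 139.25
A is nearest.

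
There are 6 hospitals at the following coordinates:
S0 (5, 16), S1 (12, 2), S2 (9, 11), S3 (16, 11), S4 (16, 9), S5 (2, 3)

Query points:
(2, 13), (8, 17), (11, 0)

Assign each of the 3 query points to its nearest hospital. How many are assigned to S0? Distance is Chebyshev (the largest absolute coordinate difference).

2

(2, 13) — d to each: S0:3, S1:11, S2:7, S3:14, S4:14, S5:10 → nearest is S0
(8, 17) — d to each: S0:3, S1:15, S2:6, S3:8, S4:8, S5:14 → nearest is S0
(11, 0) — d to each: S0:16, S1:2, S2:11, S3:11, S4:9, S5:9 → nearest is S1
2 of the 3 points have S0 as nearest.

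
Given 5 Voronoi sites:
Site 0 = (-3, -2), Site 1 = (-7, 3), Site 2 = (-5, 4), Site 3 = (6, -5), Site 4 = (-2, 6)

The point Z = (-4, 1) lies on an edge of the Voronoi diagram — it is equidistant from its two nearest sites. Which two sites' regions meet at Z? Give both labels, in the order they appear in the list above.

Squared distances from Z to each site:
d²(Z, Site 0) = 1 + 9 = 10
d²(Z, Site 1) = 9 + 4 = 13
d²(Z, Site 2) = 1 + 9 = 10
d²(Z, Site 3) = 100 + 36 = 136
d²(Z, Site 4) = 4 + 25 = 29
Z is equidistant from Site 0 and Site 2 (both at squared distance 10), and every other site is strictly farther — so Z lies on the Site 0–Site 2 Voronoi edge.

Site 0 and Site 2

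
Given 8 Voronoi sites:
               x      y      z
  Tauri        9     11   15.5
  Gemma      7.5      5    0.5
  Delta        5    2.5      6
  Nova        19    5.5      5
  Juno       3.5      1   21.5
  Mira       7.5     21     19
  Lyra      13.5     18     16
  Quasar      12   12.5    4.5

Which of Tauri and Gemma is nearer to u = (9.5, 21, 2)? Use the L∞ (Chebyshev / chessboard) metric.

Tauri

d(u, Tauri) = max(0.5, 10, 13.5) = 13.5
d(u, Gemma) = max(2, 16, 1.5) = 16
13.5 < 16, so Tauri is closer.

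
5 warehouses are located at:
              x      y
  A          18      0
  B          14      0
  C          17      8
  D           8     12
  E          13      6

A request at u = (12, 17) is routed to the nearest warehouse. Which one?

D

Since √ is increasing, it suffices to compare squared distances:
|uA|² = (12−18)² + (17−0)² = 36 + 289 = 325
|uB|² = (12−14)² + (17−0)² = 4 + 289 = 293
|uC|² = (12−17)² + (17−8)² = 25 + 81 = 106
|uD|² = (12−8)² + (17−12)² = 16 + 25 = 41
|uE|² = (12−13)² + (17−6)² = 1 + 121 = 122
The smallest is to D, so u lies in the Voronoi region of D.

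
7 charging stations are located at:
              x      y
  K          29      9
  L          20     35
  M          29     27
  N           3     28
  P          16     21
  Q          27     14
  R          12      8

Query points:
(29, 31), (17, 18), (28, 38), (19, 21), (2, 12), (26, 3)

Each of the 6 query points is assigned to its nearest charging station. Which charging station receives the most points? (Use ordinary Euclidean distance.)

P

(29, 31) — d² to each: K:484, L:97, M:16, N:685, P:269, Q:293, R:818 → nearest is M
(17, 18) — d² to each: K:225, L:298, M:225, N:296, P:10, Q:116, R:125 → nearest is P
(28, 38) — d² to each: K:842, L:73, M:122, N:725, P:433, Q:577, R:1156 → nearest is L
(19, 21) — d² to each: K:244, L:197, M:136, N:305, P:9, Q:113, R:218 → nearest is P
(2, 12) — d² to each: K:738, L:853, M:954, N:257, P:277, Q:629, R:116 → nearest is R
(26, 3) — d² to each: K:45, L:1060, M:585, N:1154, P:424, Q:122, R:221 → nearest is K
Tally — K:1, L:1, M:1, P:2, R:1. P captures the most (2).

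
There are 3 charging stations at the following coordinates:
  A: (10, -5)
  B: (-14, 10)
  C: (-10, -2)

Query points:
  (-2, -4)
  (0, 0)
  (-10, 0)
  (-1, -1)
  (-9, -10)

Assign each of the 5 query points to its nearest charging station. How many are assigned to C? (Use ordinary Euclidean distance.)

5

(-2, -4) — d² to each: A:145, B:340, C:68 → nearest is C
(0, 0) — d² to each: A:125, B:296, C:104 → nearest is C
(-10, 0) — d² to each: A:425, B:116, C:4 → nearest is C
(-1, -1) — d² to each: A:137, B:290, C:82 → nearest is C
(-9, -10) — d² to each: A:386, B:425, C:65 → nearest is C
5 of the 5 points have C as nearest.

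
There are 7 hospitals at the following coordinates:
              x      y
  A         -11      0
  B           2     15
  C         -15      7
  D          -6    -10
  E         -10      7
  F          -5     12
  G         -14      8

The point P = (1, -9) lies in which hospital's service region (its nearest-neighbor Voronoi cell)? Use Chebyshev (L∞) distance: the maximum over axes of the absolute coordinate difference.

D

d(P,A) = max(12, 9) = 12
d(P,B) = max(1, 24) = 24
d(P,C) = max(16, 16) = 16
d(P,D) = max(7, 1) = 7
d(P,E) = max(11, 16) = 16
d(P,F) = max(6, 21) = 21
d(P,G) = max(15, 17) = 17
Minimum is at D.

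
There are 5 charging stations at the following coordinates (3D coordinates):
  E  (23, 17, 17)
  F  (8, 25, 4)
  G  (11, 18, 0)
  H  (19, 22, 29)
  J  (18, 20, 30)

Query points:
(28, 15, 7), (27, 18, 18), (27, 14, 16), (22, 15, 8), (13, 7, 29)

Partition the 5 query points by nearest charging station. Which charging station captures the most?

E

(28, 15, 7) — d² to each: E:129, F:509, G:347, H:614, J:654 → nearest is E
(27, 18, 18) — d² to each: E:18, F:606, G:580, H:201, J:229 → nearest is E
(27, 14, 16) — d² to each: E:26, F:626, G:528, H:297, J:313 → nearest is E
(22, 15, 8) — d² to each: E:86, F:312, G:194, H:499, J:525 → nearest is E
(13, 7, 29) — d² to each: E:344, F:974, G:966, H:261, J:195 → nearest is J
Tally — E:4, J:1. E captures the most (4).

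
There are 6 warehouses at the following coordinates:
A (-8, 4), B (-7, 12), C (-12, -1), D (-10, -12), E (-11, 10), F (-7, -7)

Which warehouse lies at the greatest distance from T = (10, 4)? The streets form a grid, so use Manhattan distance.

d(T,A) = |10−(-8)| + |4−4| = 18 + 0 = 18
d(T,B) = |10−(-7)| + |4−12| = 17 + 8 = 25
d(T,C) = |10−(-12)| + |4−(-1)| = 22 + 5 = 27
d(T,D) = |10−(-10)| + |4−(-12)| = 20 + 16 = 36
d(T,E) = |10−(-11)| + |4−10| = 21 + 6 = 27
d(T,F) = |10−(-7)| + |4−(-7)| = 17 + 11 = 28
The largest is to D.

D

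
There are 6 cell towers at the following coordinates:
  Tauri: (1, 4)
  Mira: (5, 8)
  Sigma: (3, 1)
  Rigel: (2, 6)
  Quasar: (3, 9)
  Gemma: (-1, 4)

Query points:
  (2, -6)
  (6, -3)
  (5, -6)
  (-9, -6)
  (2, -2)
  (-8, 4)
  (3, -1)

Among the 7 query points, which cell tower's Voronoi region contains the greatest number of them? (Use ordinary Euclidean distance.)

(2, -6) — d² to each: Tauri:101, Mira:205, Sigma:50, Rigel:144, Quasar:226, Gemma:109 → nearest is Sigma
(6, -3) — d² to each: Tauri:74, Mira:122, Sigma:25, Rigel:97, Quasar:153, Gemma:98 → nearest is Sigma
(5, -6) — d² to each: Tauri:116, Mira:196, Sigma:53, Rigel:153, Quasar:229, Gemma:136 → nearest is Sigma
(-9, -6) — d² to each: Tauri:200, Mira:392, Sigma:193, Rigel:265, Quasar:369, Gemma:164 → nearest is Gemma
(2, -2) — d² to each: Tauri:37, Mira:109, Sigma:10, Rigel:64, Quasar:122, Gemma:45 → nearest is Sigma
(-8, 4) — d² to each: Tauri:81, Mira:185, Sigma:130, Rigel:104, Quasar:146, Gemma:49 → nearest is Gemma
(3, -1) — d² to each: Tauri:29, Mira:85, Sigma:4, Rigel:50, Quasar:100, Gemma:41 → nearest is Sigma
Tally — Sigma:5, Gemma:2. Sigma captures the most (5).

Sigma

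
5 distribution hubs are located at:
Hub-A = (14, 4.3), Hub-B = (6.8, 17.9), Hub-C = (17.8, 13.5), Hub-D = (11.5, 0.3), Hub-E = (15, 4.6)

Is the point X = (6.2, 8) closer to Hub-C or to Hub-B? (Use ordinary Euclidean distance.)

Hub-B

Compare squared distances:
d²(X, Hub-C) = (6.2−17.8)² + (8−13.5)² = 134.56 + 30.25 = 164.81
d²(X, Hub-B) = (6.2−6.8)² + (8−17.9)² = 0.36 + 98.01 = 98.37
164.81 > 98.37, so Hub-B is closer.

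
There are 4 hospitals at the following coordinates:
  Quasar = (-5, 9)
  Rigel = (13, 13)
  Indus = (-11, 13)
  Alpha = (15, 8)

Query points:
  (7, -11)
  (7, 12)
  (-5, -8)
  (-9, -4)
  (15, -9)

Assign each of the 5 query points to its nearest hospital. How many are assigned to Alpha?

(7, -11) — d² to each: Quasar:544, Rigel:612, Indus:900, Alpha:425 → nearest is Alpha
(7, 12) — d² to each: Quasar:153, Rigel:37, Indus:325, Alpha:80 → nearest is Rigel
(-5, -8) — d² to each: Quasar:289, Rigel:765, Indus:477, Alpha:656 → nearest is Quasar
(-9, -4) — d² to each: Quasar:185, Rigel:773, Indus:293, Alpha:720 → nearest is Quasar
(15, -9) — d² to each: Quasar:724, Rigel:488, Indus:1160, Alpha:289 → nearest is Alpha
2 of the 5 points have Alpha as nearest.

2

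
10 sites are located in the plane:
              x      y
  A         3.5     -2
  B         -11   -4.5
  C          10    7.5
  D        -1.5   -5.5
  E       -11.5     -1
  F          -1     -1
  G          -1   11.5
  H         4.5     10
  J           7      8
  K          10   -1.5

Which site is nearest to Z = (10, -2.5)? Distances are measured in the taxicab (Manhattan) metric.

d(Z,A) = 6.5 + 0.5 = 7
d(Z,B) = 21 + 2 = 23
d(Z,C) = 0 + 10 = 10
d(Z,D) = 11.5 + 3 = 14.5
d(Z,E) = 21.5 + 1.5 = 23
d(Z,F) = 11 + 1.5 = 12.5
d(Z,G) = 11 + 14 = 25
d(Z,H) = 5.5 + 12.5 = 18
d(Z,J) = 3 + 10.5 = 13.5
d(Z,K) = 0 + 1 = 1
Minimum is at K.

K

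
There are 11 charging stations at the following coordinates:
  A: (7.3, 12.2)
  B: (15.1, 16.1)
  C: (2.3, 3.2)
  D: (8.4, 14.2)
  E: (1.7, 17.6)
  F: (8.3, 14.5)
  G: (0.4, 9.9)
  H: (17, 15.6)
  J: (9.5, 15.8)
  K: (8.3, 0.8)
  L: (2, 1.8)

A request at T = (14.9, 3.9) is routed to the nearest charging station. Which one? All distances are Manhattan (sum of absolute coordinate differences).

d(T,A) = 7.6 + 8.3 = 15.9
d(T,B) = 0.2 + 12.2 = 12.4
d(T,C) = 12.6 + 0.7 = 13.3
d(T,D) = 6.5 + 10.3 = 16.8
d(T,E) = 13.2 + 13.7 = 26.9
d(T,F) = 6.6 + 10.6 = 17.2
d(T,G) = 14.5 + 6 = 20.5
d(T,H) = 2.1 + 11.7 = 13.8
d(T,J) = 5.4 + 11.9 = 17.3
d(T,K) = 6.6 + 3.1 = 9.7
d(T,L) = 12.9 + 2.1 = 15
K is nearest.

K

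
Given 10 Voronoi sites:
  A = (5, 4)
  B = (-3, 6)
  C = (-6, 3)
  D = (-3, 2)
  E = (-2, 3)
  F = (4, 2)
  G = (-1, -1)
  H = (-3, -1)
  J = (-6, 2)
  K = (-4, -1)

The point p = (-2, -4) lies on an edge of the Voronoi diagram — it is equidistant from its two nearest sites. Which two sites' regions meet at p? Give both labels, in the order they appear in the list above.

Squared distances from p to each site:
|pA|² = 49 + 64 = 113
|pB|² = 1 + 100 = 101
|pC|² = 16 + 49 = 65
|pD|² = 1 + 36 = 37
|pE|² = 0 + 49 = 49
|pF|² = 36 + 36 = 72
|pG|² = 1 + 9 = 10
|pH|² = 1 + 9 = 10
|pJ|² = 16 + 36 = 52
|pK|² = 4 + 9 = 13
p is equidistant from G and H (both at squared distance 10), and every other site is strictly farther — so p lies on the G–H Voronoi edge.

G and H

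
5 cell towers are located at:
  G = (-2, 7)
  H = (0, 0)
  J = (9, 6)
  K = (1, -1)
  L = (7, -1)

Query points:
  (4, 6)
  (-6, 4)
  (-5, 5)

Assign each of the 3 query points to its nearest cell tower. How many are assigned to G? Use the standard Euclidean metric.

(4, 6) — d² to each: G:37, H:52, J:25, K:58, L:58 → nearest is J
(-6, 4) — d² to each: G:25, H:52, J:229, K:74, L:194 → nearest is G
(-5, 5) — d² to each: G:13, H:50, J:197, K:72, L:180 → nearest is G
2 of the 3 points have G as nearest.

2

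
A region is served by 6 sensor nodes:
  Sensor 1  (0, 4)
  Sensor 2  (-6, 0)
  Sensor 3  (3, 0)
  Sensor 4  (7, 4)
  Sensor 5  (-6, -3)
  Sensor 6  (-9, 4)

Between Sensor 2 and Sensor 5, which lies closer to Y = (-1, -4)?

Sensor 5

Compare squared distances:
d²(Y, Sensor 2) = (-1−(-6))² + (-4−0)² = 25 + 16 = 41
d²(Y, Sensor 5) = (-1−(-6))² + (-4−(-3))² = 25 + 1 = 26
41 > 26, so Sensor 5 is closer.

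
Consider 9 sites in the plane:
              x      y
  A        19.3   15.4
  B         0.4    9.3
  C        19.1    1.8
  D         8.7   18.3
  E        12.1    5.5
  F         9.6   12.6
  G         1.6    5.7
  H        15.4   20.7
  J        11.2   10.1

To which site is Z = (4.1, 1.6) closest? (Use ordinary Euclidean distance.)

Since √ is increasing, it suffices to compare squared distances:
|ZA|² = (4.1−19.3)² + (1.6−15.4)² = 231.04 + 190.44 = 421.48
|ZB|² = (4.1−0.4)² + (1.6−9.3)² = 13.69 + 59.29 = 72.98
|ZC|² = (4.1−19.1)² + (1.6−1.8)² = 225 + 0.04 = 225.04
|ZD|² = (4.1−8.7)² + (1.6−18.3)² = 21.16 + 278.89 = 300.05
|ZE|² = (4.1−12.1)² + (1.6−5.5)² = 64 + 15.21 = 79.21
|ZF|² = (4.1−9.6)² + (1.6−12.6)² = 30.25 + 121 = 151.25
|ZG|² = (4.1−1.6)² + (1.6−5.7)² = 6.25 + 16.81 = 23.06
|ZH|² = (4.1−15.4)² + (1.6−20.7)² = 127.69 + 364.81 = 492.5
|ZJ|² = (4.1−11.2)² + (1.6−10.1)² = 50.41 + 72.25 = 122.66
The smallest is to G, so Z lies in the Voronoi region of G.

G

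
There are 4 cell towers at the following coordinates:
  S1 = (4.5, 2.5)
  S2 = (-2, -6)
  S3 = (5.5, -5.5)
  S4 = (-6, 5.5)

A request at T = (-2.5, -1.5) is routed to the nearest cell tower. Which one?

Since √ is increasing, it suffices to compare squared distances:
|TS1|² = (-2.5−4.5)² + (-1.5−2.5)² = 49 + 16 = 65
|TS2|² = (-2.5−(-2))² + (-1.5−(-6))² = 0.25 + 20.25 = 20.5
|TS3|² = (-2.5−5.5)² + (-1.5−(-5.5))² = 64 + 16 = 80
|TS4|² = (-2.5−(-6))² + (-1.5−5.5)² = 12.25 + 49 = 61.25
The smallest is to S2, so T lies in the Voronoi region of S2.

S2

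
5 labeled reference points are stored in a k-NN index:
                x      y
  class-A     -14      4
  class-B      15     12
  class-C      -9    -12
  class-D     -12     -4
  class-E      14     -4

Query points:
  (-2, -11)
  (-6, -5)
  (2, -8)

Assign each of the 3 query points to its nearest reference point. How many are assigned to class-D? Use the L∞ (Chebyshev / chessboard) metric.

1

(-2, -11) — d to each: class-A:15, class-B:23, class-C:7, class-D:10, class-E:16 → nearest is class-C
(-6, -5) — d to each: class-A:9, class-B:21, class-C:7, class-D:6, class-E:20 → nearest is class-D
(2, -8) — d to each: class-A:16, class-B:20, class-C:11, class-D:14, class-E:12 → nearest is class-C
1 of the 3 points has class-D as nearest.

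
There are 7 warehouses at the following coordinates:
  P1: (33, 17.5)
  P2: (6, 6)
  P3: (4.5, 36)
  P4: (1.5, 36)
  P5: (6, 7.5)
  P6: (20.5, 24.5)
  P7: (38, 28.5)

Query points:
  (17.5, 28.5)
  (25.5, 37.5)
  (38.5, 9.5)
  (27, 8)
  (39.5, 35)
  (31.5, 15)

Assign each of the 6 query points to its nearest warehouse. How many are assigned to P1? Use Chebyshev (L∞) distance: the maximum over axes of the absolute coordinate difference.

(17.5, 28.5) — d to each: P1:15.5, P2:22.5, P3:13, P4:16, P5:21, P6:4, P7:20.5 → nearest is P6
(25.5, 37.5) — d to each: P1:20, P2:31.5, P3:21, P4:24, P5:30, P6:13, P7:12.5 → nearest is P7
(38.5, 9.5) — d to each: P1:8, P2:32.5, P3:34, P4:37, P5:32.5, P6:18, P7:19 → nearest is P1
(27, 8) — d to each: P1:9.5, P2:21, P3:28, P4:28, P5:21, P6:16.5, P7:20.5 → nearest is P1
(39.5, 35) — d to each: P1:17.5, P2:33.5, P3:35, P4:38, P5:33.5, P6:19, P7:6.5 → nearest is P7
(31.5, 15) — d to each: P1:2.5, P2:25.5, P3:27, P4:30, P5:25.5, P6:11, P7:13.5 → nearest is P1
3 of the 6 points have P1 as nearest.

3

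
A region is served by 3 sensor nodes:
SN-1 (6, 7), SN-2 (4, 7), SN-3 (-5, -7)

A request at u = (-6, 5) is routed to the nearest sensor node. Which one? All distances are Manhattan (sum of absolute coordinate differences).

SN-2

d(u, SN-1) = |-6−6| + |5−7| = 12 + 2 = 14
d(u, SN-2) = |-6−4| + |5−7| = 10 + 2 = 12
d(u, SN-3) = |-6−(-5)| + |5−(-7)| = 1 + 12 = 13
Minimum is at SN-2.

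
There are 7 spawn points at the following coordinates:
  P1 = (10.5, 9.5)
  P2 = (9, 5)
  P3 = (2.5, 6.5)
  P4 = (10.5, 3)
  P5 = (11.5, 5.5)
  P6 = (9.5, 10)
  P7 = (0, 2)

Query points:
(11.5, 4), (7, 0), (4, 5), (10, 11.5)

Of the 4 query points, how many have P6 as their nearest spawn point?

(11.5, 4) — d² to each: P1:31.25, P2:7.25, P3:87.25, P4:2, P5:2.25, P6:40, P7:136.25 → nearest is P4
(7, 0) — d² to each: P1:102.5, P2:29, P3:62.5, P4:21.25, P5:50.5, P6:106.25, P7:53 → nearest is P4
(4, 5) — d² to each: P1:62.5, P2:25, P3:4.5, P4:46.25, P5:56.5, P6:55.25, P7:25 → nearest is P3
(10, 11.5) — d² to each: P1:4.25, P2:43.25, P3:81.25, P4:72.5, P5:38.25, P6:2.5, P7:190.25 → nearest is P6
1 of the 4 points has P6 as nearest.

1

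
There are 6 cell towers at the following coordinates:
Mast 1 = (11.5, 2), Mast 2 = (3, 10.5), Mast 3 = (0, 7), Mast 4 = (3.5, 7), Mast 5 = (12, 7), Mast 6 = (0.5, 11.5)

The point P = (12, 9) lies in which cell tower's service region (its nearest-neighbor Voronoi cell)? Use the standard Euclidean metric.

Mast 5

Since √ is increasing, it suffices to compare squared distances:
d²(P, Mast 1) = (12−11.5)² + (9−2)² = 0.25 + 49 = 49.25
d²(P, Mast 2) = (12−3)² + (9−10.5)² = 81 + 2.25 = 83.25
d²(P, Mast 3) = (12−0)² + (9−7)² = 144 + 4 = 148
d²(P, Mast 4) = (12−3.5)² + (9−7)² = 72.25 + 4 = 76.25
d²(P, Mast 5) = (12−12)² + (9−7)² = 0 + 4 = 4
d²(P, Mast 6) = (12−0.5)² + (9−11.5)² = 132.25 + 6.25 = 138.5
Minimum is at Mast 5.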